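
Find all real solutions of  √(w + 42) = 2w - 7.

w = 7

Square both sides: w + 42 = (2w - 7)².
Expand and rearrange: 4w² - 29w + 7 = 0.
Solving gives w = 7 or w = 0.25.
Check each candidate in the original equation:
  w = 7: √(49) = 7, while 2w - 7 = 7 — valid.
  w = 0.25: √(42.25) = 6.5, while 2w - 7 = -6.5 — extraneous.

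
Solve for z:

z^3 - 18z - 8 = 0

z = -4 or z = -0.4495 or z = 4.4495

Possible rational roots are divisors of -8. Testing z = -4 gives 0, so (z + 4) is a factor.
Divide: z^3 - 18z - 8 = (z + 4)(z^2 - 4z - 2).
Apply the quadratic formula to z^2 - 4z - 2 = 0: z = (4 +/- sqrt(24))/2, i.e. z ~= 4.4495 or z ~= -0.4495.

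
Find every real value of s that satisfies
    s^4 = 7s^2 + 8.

s = -2.8284 or s = 2.8284

Let u = s^2. The equation becomes u^2 - 7u - 8 = 0.
Factor: (u + 1)(u - 8) = 0, so u = -1 or u = 8.
s^2 = -1 < 0 has no real solution.
s^2 = 8 gives s = +/-2*sqrt(2) ~= +/-2.8284.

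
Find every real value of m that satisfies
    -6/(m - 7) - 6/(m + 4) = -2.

Multiply both sides by (m - 7)(m + 4):
-6(m + 4) - 6(m - 7) = -2(m - 7)(m + 4).
Expand and collect terms: -2m^2 + 18m + 38 = 0.
By the quadratic formula, m = (-18 +/- sqrt(628)) / -4, so m ~= -1.765 or m ~= 10.765.
Neither value makes a denominator zero (m != 7, m != -4), so both are valid.

m = -1.765 or m = 10.765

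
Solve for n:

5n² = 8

n = -1.2649 or n = 1.2649

Rearrange to standard form: 5n² - 8 = 0.
Discriminant: (0)² − 4·5·(-8) = 160.
Quadratic formula: n = (0 ± √160) / 10.
So n = 2·√(10)/5 ≈ 1.2649 or n = -2·√(10)/5 ≈ -1.2649.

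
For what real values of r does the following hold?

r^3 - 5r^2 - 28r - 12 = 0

Possible rational roots are divisors of -12. Testing r = -3 gives 0, so (r + 3) is a factor.
Divide: r^3 - 5r^2 - 28r - 12 = (r + 3)(r^2 - 8r - 4).
Apply the quadratic formula to r^2 - 8r - 4 = 0: r = (8 +/- sqrt(80))/2, i.e. r ~= 8.4721 or r ~= -0.4721.

r = -3 or r = -0.4721 or r = 8.4721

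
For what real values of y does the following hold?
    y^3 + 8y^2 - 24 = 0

y = -7.5826 or y = -2 or y = 1.5826

Possible rational roots are divisors of -24. Testing y = -2 gives 0, so (y + 2) is a factor.
Divide: y^3 + 8y^2 - 24 = (y + 2)(y^2 + 6y - 12).
Apply the quadratic formula to y^2 + 6y - 12 = 0: y = (-6 +/- sqrt(84))/2, i.e. y ~= 1.5826 or y ~= -7.5826.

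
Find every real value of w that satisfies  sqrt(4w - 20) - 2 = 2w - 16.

Isolate the radical: sqrt(4w - 20) = 2w - 14.
Square both sides: 4w - 20 = (2w - 14)^2.
Expand and rearrange: 4w^2 - 60w + 216 = 0.
Solving gives w = 9 or w = 6.
Check each candidate in the original equation:
  w = 9: sqrt(16) = 4, while 2w - 14 = 4 — valid.
  w = 6: sqrt(4) = 2, while 2w - 14 = -2 — extraneous.

w = 9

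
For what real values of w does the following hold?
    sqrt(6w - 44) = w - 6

w = 8 or w = 10

Square both sides: 6w - 44 = (w - 6)^2.
Expand and rearrange: w^2 - 18w + 80 = 0.
Solving gives w = 10 or w = 8.
Check each candidate in the original equation:
  w = 10: sqrt(16) = 4, while w - 6 = 4 — valid.
  w = 8: sqrt(4) = 2, while w - 6 = 2 — valid.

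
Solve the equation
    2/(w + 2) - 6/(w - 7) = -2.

Multiply both sides by (w + 2)(w - 7):
2(w - 7) - 6(w + 2) = -2(w + 2)(w - 7).
Expand and collect terms: -2w² + 14w + 54 = 0.
By the quadratic formula, w = (-14 ± √628) / -4, so w ≈ -2.765 or w ≈ 9.765.
Neither value makes a denominator zero (w ≠ -2, w ≠ 7), so both are valid.

w = -2.765 or w = 9.765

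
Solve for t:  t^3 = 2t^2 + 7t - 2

Rearrange: t^3 - 2t^2 - 7t + 2 = 0.
Possible rational roots are divisors of 2. Testing t = -2 gives 0, so (t + 2) is a factor.
Divide: t^3 - 2t^2 - 7t + 2 = (t + 2)(t^2 - 4t + 1).
Apply the quadratic formula to t^2 - 4t + 1 = 0: t = (4 +/- sqrt(12))/2, i.e. t ~= 3.7321 or t ~= 0.2679.

t = -2 or t = 0.2679 or t = 3.7321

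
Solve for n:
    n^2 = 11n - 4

Rearrange to standard form: n^2 - 11n + 4 = 0.
Discriminant: (-11)^2 - 4*1*4 = 105.
Quadratic formula: n = (11 +/- sqrt(105)) / 2.
So n = sqrt(105)/2 + 11/2 ~= 10.6235 or n = 11/2 - sqrt(105)/2 ~= 0.3765.

n = 0.3765 or n = 10.6235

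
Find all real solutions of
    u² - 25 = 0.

u = -5 or u = 5

Factor: (u + 5)(u - 5) = 0.
So u = -5 or u = 5.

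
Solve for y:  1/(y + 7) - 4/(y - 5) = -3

Multiply both sides by (y + 7)(y - 5):
(y - 5) - 4(y + 7) = -3(y + 7)(y - 5).
Expand and collect terms: -3y^2 - 3y + 138 = 0.
By the quadratic formula, y = (3 +/- sqrt(1665)) / -6, so y ~= -7.3007 or y ~= 6.3007.
Neither value makes a denominator zero (y != -7, y != 5), so both are valid.

y = -7.3007 or y = 6.3007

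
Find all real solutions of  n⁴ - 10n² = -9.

n = -3 or n = -1 or n = 1 or n = 3

Let u = n². The equation becomes u² - 10u + 9 = 0.
Factor: (u - 9)(u - 1) = 0, so u = 9 or u = 1.
n² = 9 gives n = ±3.
n² = 1 gives n = ±1.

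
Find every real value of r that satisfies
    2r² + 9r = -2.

r = -4.2656 or r = -0.2344

Rearrange to standard form: 2r² + 9r + 2 = 0.
Discriminant: (9)² − 4·2·2 = 65.
Quadratic formula: r = (-9 ± √65) / 4.
So r = -9/4 + √(65)/4 ≈ -0.2344 or r = -9/4 - √(65)/4 ≈ -4.2656.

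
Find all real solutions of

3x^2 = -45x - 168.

x = -8 or x = -7

Bring every term to one side: 3x^2 + 45x + 168 = 0.
Factor: 3(x + 7)(x + 8) = 0.
So x = -7 or x = -8.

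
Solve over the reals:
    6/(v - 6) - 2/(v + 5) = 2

Multiply both sides by (v - 6)(v + 5):
6(v + 5) - 2(v - 6) = 2(v - 6)(v + 5).
Expand and collect terms: 2v^2 - 6v - 102 = 0.
By the quadratic formula, v = (6 +/- sqrt(852)) / 4, so v ~= 8.7973 or v ~= -5.7973.
Neither value makes a denominator zero (v != 6, v != -5), so both are valid.

v = -5.7973 or v = 8.7973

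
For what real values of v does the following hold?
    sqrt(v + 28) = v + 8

v = -3

Square both sides: v + 28 = (v + 8)^2.
Expand and rearrange: v^2 + 15v + 36 = 0.
Solving gives v = -3 or v = -12.
Check each candidate in the original equation:
  v = -3: sqrt(25) = 5, while v + 8 = 5 — valid.
  v = -12: sqrt(16) = 4, while v + 8 = -4 — extraneous.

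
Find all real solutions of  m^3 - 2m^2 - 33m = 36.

Rearrange: m^3 - 2m^2 - 33m - 36 = 0.
Possible rational roots are divisors of -36. Testing m = -4 gives 0, so (m + 4) is a factor.
Divide: m^3 - 2m^2 - 33m - 36 = (m + 4)(m^2 - 6m - 9).
Apply the quadratic formula to m^2 - 6m - 9 = 0: m = (6 +/- sqrt(72))/2, i.e. m ~= 7.2426 or m ~= -1.2426.

m = -4 or m = -1.2426 or m = 7.2426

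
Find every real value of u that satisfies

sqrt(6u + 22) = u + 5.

Square both sides: 6u + 22 = (u + 5)^2.
Expand and rearrange: u^2 + 4u + 3 = 0.
Solving gives u = -1 or u = -3.
Check each candidate in the original equation:
  u = -1: sqrt(16) = 4, while u + 5 = 4 — valid.
  u = -3: sqrt(4) = 2, while u + 5 = 2 — valid.

u = -3 or u = -1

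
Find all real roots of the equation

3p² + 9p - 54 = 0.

Factor: 3(p - 3)(p + 6) = 0.
So p = 3 or p = -6.

p = -6 or p = 3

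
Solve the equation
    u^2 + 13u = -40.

Bring every term to one side: u^2 + 13u + 40 = 0.
Factor: (u + 5)(u + 8) = 0.
So u = -5 or u = -8.

u = -8 or u = -5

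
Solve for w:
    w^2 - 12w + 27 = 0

w = 3 or w = 9

Factor: (w - 9)(w - 3) = 0.
So w = 9 or w = 3.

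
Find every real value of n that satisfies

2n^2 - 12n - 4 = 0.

Discriminant: (-12)^2 - 4*2*(-4) = 176.
Quadratic formula: n = (12 +/- sqrt(176)) / 4.
So n = 3 + sqrt(11) ~= 6.3166 or n = 3 - sqrt(11) ~= -0.3166.

n = -0.3166 or n = 6.3166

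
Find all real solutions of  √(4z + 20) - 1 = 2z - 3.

z = 4

Isolate the radical: √(4z + 20) = 2z - 2.
Square both sides: 4z + 20 = (2z - 2)².
Expand and rearrange: 4z² - 12z - 16 = 0.
Solving gives z = 4 or z = -1.
Check each candidate in the original equation:
  z = 4: √(36) = 6, while 2z - 2 = 6 — valid.
  z = -1: √(16) = 4, while 2z - 2 = -4 — extraneous.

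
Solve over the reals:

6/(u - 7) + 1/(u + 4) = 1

Multiply both sides by (u - 7)(u + 4):
6(u + 4) + (u - 7) = (u - 7)(u + 4).
Expand and collect terms: u² - 10u - 45 = 0.
By the quadratic formula, u = (10 ± √280) / 2, so u ≈ 13.3666 or u ≈ -3.3666.
Neither value makes a denominator zero (u ≠ 7, u ≠ -4), so both are valid.

u = -3.3666 or u = 13.3666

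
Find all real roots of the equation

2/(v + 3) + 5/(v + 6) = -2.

v = -9 or v = -3.5

Multiply both sides by (v + 3)(v + 6):
2(v + 6) + 5(v + 3) = -2(v + 3)(v + 6).
Expand and collect terms: -2v^2 - 25v - 63 = 0.
Factor or apply the quadratic formula: v = -9 or v = -3.5.
Neither value makes a denominator zero (v != -3, v != -6), so both are valid.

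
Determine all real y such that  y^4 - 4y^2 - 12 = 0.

y = -2.4495 or y = 2.4495

Let u = y^2. The equation becomes u^2 - 4u - 12 = 0.
Factor: (u + 2)(u - 6) = 0, so u = -2 or u = 6.
y^2 = -2 < 0 has no real solution.
y^2 = 6 gives y = +/-sqrt(6) ~= +/-2.4495.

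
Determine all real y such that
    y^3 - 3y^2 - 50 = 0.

Possible rational roots are divisors of -50. Testing y = 5 gives 0, so (y - 5) is a factor.
Divide: y^3 - 3y^2 - 50 = (y - 5)(y^2 + 2y + 10).
The quadratic y^2 + 2y + 10 has discriminant -36 < 0, so no further real roots.

y = 5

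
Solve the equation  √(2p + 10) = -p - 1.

p = -3

Square both sides: 2p + 10 = (-p - 1)².
Expand and rearrange: p² - 9 = 0.
Solving gives p = 3 or p = -3.
Check each candidate in the original equation:
  p = 3: √(16) = 4, while -p - 1 = -4 — extraneous.
  p = -3: √(4) = 2, while -p - 1 = 2 — valid.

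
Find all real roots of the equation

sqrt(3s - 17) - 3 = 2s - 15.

Isolate the radical: sqrt(3s - 17) = 2s - 12.
Square both sides: 3s - 17 = (2s - 12)^2.
Expand and rearrange: 4s^2 - 51s + 161 = 0.
Solving gives s = 7 or s = 5.75.
Check each candidate in the original equation:
  s = 7: sqrt(4) = 2, while 2s - 12 = 2 — valid.
  s = 5.75: sqrt(0.25) = 0.5, while 2s - 12 = -0.5 — extraneous.

s = 7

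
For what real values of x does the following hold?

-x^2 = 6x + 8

Bring every term to one side: -x^2 - 6x - 8 = 0.
Factor: -1(x + 2)(x + 4) = 0.
So x = -2 or x = -4.

x = -4 or x = -2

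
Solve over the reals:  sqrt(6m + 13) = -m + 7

m = 2

Square both sides: 6m + 13 = (-m + 7)^2.
Expand and rearrange: m^2 - 20m + 36 = 0.
Solving gives m = 18 or m = 2.
Check each candidate in the original equation:
  m = 18: sqrt(121) = 11, while -m + 7 = -11 — extraneous.
  m = 2: sqrt(25) = 5, while -m + 7 = 5 — valid.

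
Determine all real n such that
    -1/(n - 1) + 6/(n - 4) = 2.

Multiply both sides by (n - 1)(n - 4):
-(n - 4) + 6(n - 1) = 2(n - 1)(n - 4).
Expand and collect terms: 2n² - 15n + 10 = 0.
By the quadratic formula, n = (15 ± √145) / 4, so n ≈ 6.7604 or n ≈ 0.7396.
Neither value makes a denominator zero (n ≠ 1, n ≠ 4), so both are valid.

n = 0.7396 or n = 6.7604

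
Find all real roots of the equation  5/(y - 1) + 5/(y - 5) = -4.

Multiply both sides by (y - 1)(y - 5):
5(y - 5) + 5(y - 1) = -4(y - 1)(y - 5).
Expand and collect terms: -4y² + 14y + 10 = 0.
By the quadratic formula, y = (-14 ± √356) / -8, so y ≈ -0.6085 or y ≈ 4.1085.
Neither value makes a denominator zero (y ≠ 1, y ≠ 5), so both are valid.

y = -0.6085 or y = 4.1085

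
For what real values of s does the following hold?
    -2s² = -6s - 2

s = -0.3028 or s = 3.3028

Rearrange to standard form: -2s² + 6s + 2 = 0.
Discriminant: (6)² − 4·(-2)·2 = 52.
Quadratic formula: s = (-6 ± √52) / (-4).
So s = 3/2 - √(13)/2 ≈ -0.3028 or s = 3/2 + √(13)/2 ≈ 3.3028.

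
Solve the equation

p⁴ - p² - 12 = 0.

Let u = p². The equation becomes u² - u - 12 = 0.
Factor: (u + 3)(u - 4) = 0, so u = -3 or u = 4.
p² = -3 < 0 has no real solution.
p² = 4 gives p = ±2.

p = -2 or p = 2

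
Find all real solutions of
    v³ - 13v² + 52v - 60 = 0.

Possible rational roots are divisors of -60. Testing v = 5 gives 0, so (v - 5) is a factor.
Divide: v³ - 13v² + 52v - 60 = (v - 5)(v² - 8v + 12).
Factor the quadratic: v = 6 or v = 2.

v = 2 or v = 5 or v = 6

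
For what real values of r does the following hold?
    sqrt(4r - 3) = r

r = 1 or r = 3

Square both sides: 4r - 3 = (r)^2.
Expand and rearrange: r^2 - 4r + 3 = 0.
Solving gives r = 3 or r = 1.
Check each candidate in the original equation:
  r = 3: sqrt(9) = 3, while r = 3 — valid.
  r = 1: sqrt(1) = 1, while r = 1 — valid.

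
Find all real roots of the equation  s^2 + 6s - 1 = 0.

s = -6.1623 or s = 0.1623

Discriminant: (6)^2 - 4*1*(-1) = 40.
Quadratic formula: s = (-6 +/- sqrt(40)) / 2.
So s = -3 + sqrt(10) ~= 0.1623 or s = -sqrt(10) - 3 ~= -6.1623.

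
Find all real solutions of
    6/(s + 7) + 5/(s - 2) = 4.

s = -5.7093 or s = 3.4593

Multiply both sides by (s + 7)(s - 2):
6(s - 2) + 5(s + 7) = 4(s + 7)(s - 2).
Expand and collect terms: 4s² + 9s - 79 = 0.
By the quadratic formula, s = (-9 ± √1345) / 8, so s ≈ 3.4593 or s ≈ -5.7093.
Neither value makes a denominator zero (s ≠ -7, s ≠ 2), so both are valid.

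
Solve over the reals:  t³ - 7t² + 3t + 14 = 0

t = -1.1401 or t = 2 or t = 6.1401

Possible rational roots are divisors of 14. Testing t = 2 gives 0, so (t - 2) is a factor.
Divide: t³ - 7t² + 3t + 14 = (t - 2)(t² - 5t - 7).
Apply the quadratic formula to t² - 5t - 7 = 0: t = (5 ± √53)/2, i.e. t ≈ 6.1401 or t ≈ -1.1401.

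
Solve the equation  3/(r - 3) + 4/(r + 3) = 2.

r = -1.5 or r = 5

Multiply both sides by (r - 3)(r + 3):
3(r + 3) + 4(r - 3) = 2(r - 3)(r + 3).
Expand and collect terms: 2r² - 7r - 15 = 0.
Factor or apply the quadratic formula: r = 5 or r = -1.5.
Neither value makes a denominator zero (r ≠ 3, r ≠ -3), so both are valid.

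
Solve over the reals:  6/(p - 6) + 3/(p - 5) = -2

p = 1.114 or p = 5.386

Multiply both sides by (p - 6)(p - 5):
6(p - 5) + 3(p - 6) = -2(p - 6)(p - 5).
Expand and collect terms: -2p^2 + 13p - 12 = 0.
By the quadratic formula, p = (-13 +/- sqrt(73)) / -4, so p ~= 1.114 or p ~= 5.386.
Neither value makes a denominator zero (p != 6, p != 5), so both are valid.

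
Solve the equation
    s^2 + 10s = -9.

Bring every term to one side: s^2 + 10s + 9 = 0.
Factor: (s + 1)(s + 9) = 0.
So s = -1 or s = -9.

s = -9 or s = -1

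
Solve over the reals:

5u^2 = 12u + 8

Rearrange to standard form: 5u^2 - 12u - 8 = 0.
Discriminant: (-12)^2 - 4*5*(-8) = 304.
Quadratic formula: u = (12 +/- sqrt(304)) / 10.
So u = 6/5 + 2*sqrt(19)/5 ~= 2.9436 or u = 6/5 - 2*sqrt(19)/5 ~= -0.5436.

u = -0.5436 or u = 2.9436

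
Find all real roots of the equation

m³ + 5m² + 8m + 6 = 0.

Possible rational roots are divisors of 6. Testing m = -3 gives 0, so (m + 3) is a factor.
Divide: m³ + 5m² + 8m + 6 = (m + 3)(m² + 2m + 2).
The quadratic m² + 2m + 2 has discriminant -4 < 0, so no further real roots.

m = -3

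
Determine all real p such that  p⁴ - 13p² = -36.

Let u = p². The equation becomes u² - 13u + 36 = 0.
Factor: (u - 9)(u - 4) = 0, so u = 9 or u = 4.
p² = 9 gives p = ±3.
p² = 4 gives p = ±2.

p = -3 or p = -2 or p = 2 or p = 3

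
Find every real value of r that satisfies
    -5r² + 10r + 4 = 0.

r = -0.3416 or r = 2.3416

Discriminant: (10)² − 4·(-5)·4 = 180.
Quadratic formula: r = (-10 ± √180) / (-10).
So r = 1 - 3·√(5)/5 ≈ -0.3416 or r = 1 + 3·√(5)/5 ≈ 2.3416.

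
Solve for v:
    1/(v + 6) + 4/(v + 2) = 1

Multiply both sides by (v + 6)(v + 2):
(v + 2) + 4(v + 6) = (v + 6)(v + 2).
Expand and collect terms: v^2 + 3v - 14 = 0.
By the quadratic formula, v = (-3 +/- sqrt(65)) / 2, so v ~= 2.5311 or v ~= -5.5311.
Neither value makes a denominator zero (v != -6, v != -2), so both are valid.

v = -5.5311 or v = 2.5311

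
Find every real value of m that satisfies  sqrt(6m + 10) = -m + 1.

m = -1

Square both sides: 6m + 10 = (-m + 1)^2.
Expand and rearrange: m^2 - 8m - 9 = 0.
Solving gives m = 9 or m = -1.
Check each candidate in the original equation:
  m = 9: sqrt(64) = 8, while -m + 1 = -8 — extraneous.
  m = -1: sqrt(4) = 2, while -m + 1 = 2 — valid.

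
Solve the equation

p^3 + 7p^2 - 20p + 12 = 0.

Possible rational roots are divisors of 12. Testing p = 1 gives 0, so (p - 1) is a factor.
Divide: p^3 + 7p^2 - 20p + 12 = (p - 1)(p^2 + 8p - 12).
Apply the quadratic formula to p^2 + 8p - 12 = 0: p = (-8 +/- sqrt(112))/2, i.e. p ~= 1.2915 or p ~= -9.2915.

p = -9.2915 or p = 1 or p = 1.2915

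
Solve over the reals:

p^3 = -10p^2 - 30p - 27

Rearrange: p^3 + 10p^2 + 30p + 27 = 0.
Possible rational roots are divisors of 27. Testing p = -3 gives 0, so (p + 3) is a factor.
Divide: p^3 + 10p^2 + 30p + 27 = (p + 3)(p^2 + 7p + 9).
Apply the quadratic formula to p^2 + 7p + 9 = 0: p = (-7 +/- sqrt(13))/2, i.e. p ~= -1.6972 or p ~= -5.3028.

p = -5.3028 or p = -3 or p = -1.6972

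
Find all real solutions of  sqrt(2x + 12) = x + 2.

Square both sides: 2x + 12 = (x + 2)^2.
Expand and rearrange: x^2 + 2x - 8 = 0.
Solving gives x = 2 or x = -4.
Check each candidate in the original equation:
  x = 2: sqrt(16) = 4, while x + 2 = 4 — valid.
  x = -4: sqrt(4) = 2, while x + 2 = -2 — extraneous.

x = 2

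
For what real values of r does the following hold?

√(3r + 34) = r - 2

r = 10

Square both sides: 3r + 34 = (r - 2)².
Expand and rearrange: r² - 7r - 30 = 0.
Solving gives r = 10 or r = -3.
Check each candidate in the original equation:
  r = 10: √(64) = 8, while r - 2 = 8 — valid.
  r = -3: √(25) = 5, while r - 2 = -5 — extraneous.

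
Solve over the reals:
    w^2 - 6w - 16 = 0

w = -2 or w = 8

Factor: (w - 8)(w + 2) = 0.
So w = 8 or w = -2.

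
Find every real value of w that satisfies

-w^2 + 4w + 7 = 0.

Discriminant: (4)^2 - 4*(-1)*7 = 44.
Quadratic formula: w = (-4 +/- sqrt(44)) / (-2).
So w = 2 - sqrt(11) ~= -1.3166 or w = 2 + sqrt(11) ~= 5.3166.

w = -1.3166 or w = 5.3166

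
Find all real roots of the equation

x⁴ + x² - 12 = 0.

x = -1.7321 or x = 1.7321

Let u = x². The equation becomes u² + u - 12 = 0.
Factor: (u + 4)(u - 3) = 0, so u = -4 or u = 3.
x² = -4 < 0 has no real solution.
x² = 3 gives x = ±√(3) ≈ ±1.7321.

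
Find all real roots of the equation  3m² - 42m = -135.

m = 5 or m = 9

Bring every term to one side: 3m² - 42m + 135 = 0.
Factor: 3(m - 5)(m - 9) = 0.
So m = 5 or m = 9.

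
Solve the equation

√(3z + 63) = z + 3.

Square both sides: 3z + 63 = (z + 3)².
Expand and rearrange: z² + 3z - 54 = 0.
Solving gives z = 6 or z = -9.
Check each candidate in the original equation:
  z = 6: √(81) = 9, while z + 3 = 9 — valid.
  z = -9: √(36) = 6, while z + 3 = -6 — extraneous.

z = 6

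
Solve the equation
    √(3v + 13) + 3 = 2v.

v = 4

Isolate the radical: √(3v + 13) = 2v - 3.
Square both sides: 3v + 13 = (2v - 3)².
Expand and rearrange: 4v² - 15v - 4 = 0.
Solving gives v = 4 or v = -0.25.
Check each candidate in the original equation:
  v = 4: √(25) = 5, while 2v - 3 = 5 — valid.
  v = -0.25: √(12.25) = 3.5, while 2v - 3 = -3.5 — extraneous.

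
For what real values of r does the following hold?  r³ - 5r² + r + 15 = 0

Possible rational roots are divisors of 15. Testing r = 3 gives 0, so (r - 3) is a factor.
Divide: r³ - 5r² + r + 15 = (r - 3)(r² - 2r - 5).
Apply the quadratic formula to r² - 2r - 5 = 0: r = (2 ± √24)/2, i.e. r ≈ 3.4495 or r ≈ -1.4495.

r = -1.4495 or r = 3 or r = 3.4495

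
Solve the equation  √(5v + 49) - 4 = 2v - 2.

v = 3

Isolate the radical: √(5v + 49) = 2v + 2.
Square both sides: 5v + 49 = (2v + 2)².
Expand and rearrange: 4v² + 3v - 45 = 0.
Solving gives v = 3 or v = -3.75.
Check each candidate in the original equation:
  v = 3: √(64) = 8, while 2v + 2 = 8 — valid.
  v = -3.75: √(30.25) = 5.5, while 2v + 2 = -5.5 — extraneous.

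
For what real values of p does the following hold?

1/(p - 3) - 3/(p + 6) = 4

Multiply both sides by (p - 3)(p + 6):
(p + 6) - 3(p - 3) = 4(p - 3)(p + 6).
Expand and collect terms: 4p² + 14p - 87 = 0.
By the quadratic formula, p = (-14 ± √1588) / 8, so p ≈ 3.2312 or p ≈ -6.7312.
Neither value makes a denominator zero (p ≠ 3, p ≠ -6), so both are valid.

p = -6.7312 or p = 3.2312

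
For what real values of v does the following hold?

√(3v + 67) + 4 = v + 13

v = -1

Isolate the radical: √(3v + 67) = v + 9.
Square both sides: 3v + 67 = (v + 9)².
Expand and rearrange: v² + 15v + 14 = 0.
Solving gives v = -1 or v = -14.
Check each candidate in the original equation:
  v = -1: √(64) = 8, while v + 9 = 8 — valid.
  v = -14: √(25) = 5, while v + 9 = -5 — extraneous.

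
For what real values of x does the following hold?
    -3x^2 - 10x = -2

Rearrange to standard form: -3x^2 - 10x + 2 = 0.
Discriminant: (-10)^2 - 4*(-3)*2 = 124.
Quadratic formula: x = (10 +/- sqrt(124)) / (-6).
So x = -sqrt(31)/3 - 5/3 ~= -3.5226 or x = -5/3 + sqrt(31)/3 ~= 0.1893.

x = -3.5226 or x = 0.1893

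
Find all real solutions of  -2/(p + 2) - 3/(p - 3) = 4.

p = -2.5777 or p = 2.3277

Multiply both sides by (p + 2)(p - 3):
-2(p - 3) - 3(p + 2) = 4(p + 2)(p - 3).
Expand and collect terms: 4p^2 + p - 24 = 0.
By the quadratic formula, p = (-1 +/- sqrt(385)) / 8, so p ~= 2.3277 or p ~= -2.5777.
Neither value makes a denominator zero (p != -2, p != 3), so both are valid.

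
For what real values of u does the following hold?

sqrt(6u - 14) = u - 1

Square both sides: 6u - 14 = (u - 1)^2.
Expand and rearrange: u^2 - 8u + 15 = 0.
Solving gives u = 5 or u = 3.
Check each candidate in the original equation:
  u = 5: sqrt(16) = 4, while u - 1 = 4 — valid.
  u = 3: sqrt(4) = 2, while u - 1 = 2 — valid.

u = 3 or u = 5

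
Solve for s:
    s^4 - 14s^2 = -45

Let u = s^2. The equation becomes u^2 - 14u + 45 = 0.
Factor: (u - 9)(u - 5) = 0, so u = 9 or u = 5.
s^2 = 9 gives s = +/-3.
s^2 = 5 gives s = +/-sqrt(5) ~= +/-2.2361.

s = -3 or s = -2.2361 or s = 2.2361 or s = 3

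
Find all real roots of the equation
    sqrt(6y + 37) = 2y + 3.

Square both sides: 6y + 37 = (2y + 3)^2.
Expand and rearrange: 4y^2 + 6y - 28 = 0.
Solving gives y = 2 or y = -3.5.
Check each candidate in the original equation:
  y = 2: sqrt(49) = 7, while 2y + 3 = 7 — valid.
  y = -3.5: sqrt(16) = 4, while 2y + 3 = -4 — extraneous.

y = 2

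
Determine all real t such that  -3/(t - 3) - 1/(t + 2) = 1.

t = -3.7913 or t = 0.7913

Multiply both sides by (t - 3)(t + 2):
-3(t + 2) - (t - 3) = (t - 3)(t + 2).
Expand and collect terms: t^2 + 3t - 3 = 0.
By the quadratic formula, t = (-3 +/- sqrt(21)) / 2, so t ~= 0.7913 or t ~= -3.7913.
Neither value makes a denominator zero (t != 3, t != -2), so both are valid.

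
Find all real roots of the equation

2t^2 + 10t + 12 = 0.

t = -3 or t = -2

Factor: 2(t + 2)(t + 3) = 0.
So t = -2 or t = -3.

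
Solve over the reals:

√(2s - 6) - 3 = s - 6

s = 3 or s = 5

Isolate the radical: √(2s - 6) = s - 3.
Square both sides: 2s - 6 = (s - 3)².
Expand and rearrange: s² - 8s + 15 = 0.
Solving gives s = 5 or s = 3.
Check each candidate in the original equation:
  s = 5: √(4) = 2, while s - 3 = 2 — valid.
  s = 3: √(0) = 0, while s - 3 = 0 — valid.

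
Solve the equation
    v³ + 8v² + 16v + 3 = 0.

Possible rational roots are divisors of 3. Testing v = -3 gives 0, so (v + 3) is a factor.
Divide: v³ + 8v² + 16v + 3 = (v + 3)(v² + 5v + 1).
Apply the quadratic formula to v² + 5v + 1 = 0: v = (-5 ± √21)/2, i.e. v ≈ -0.2087 or v ≈ -4.7913.

v = -4.7913 or v = -3 or v = -0.2087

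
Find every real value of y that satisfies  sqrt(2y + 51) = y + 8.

y = -1

Square both sides: 2y + 51 = (y + 8)^2.
Expand and rearrange: y^2 + 14y + 13 = 0.
Solving gives y = -1 or y = -13.
Check each candidate in the original equation:
  y = -1: sqrt(49) = 7, while y + 8 = 7 — valid.
  y = -13: sqrt(25) = 5, while y + 8 = -5 — extraneous.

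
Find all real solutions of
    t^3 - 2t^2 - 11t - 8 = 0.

t = -1.7016 or t = -1 or t = 4.7016

Possible rational roots are divisors of -8. Testing t = -1 gives 0, so (t + 1) is a factor.
Divide: t^3 - 2t^2 - 11t - 8 = (t + 1)(t^2 - 3t - 8).
Apply the quadratic formula to t^2 - 3t - 8 = 0: t = (3 +/- sqrt(41))/2, i.e. t ~= 4.7016 or t ~= -1.7016.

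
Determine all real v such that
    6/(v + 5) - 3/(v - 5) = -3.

v = -6.8443 or v = 5.8443

Multiply both sides by (v + 5)(v - 5):
6(v - 5) - 3(v + 5) = -3(v + 5)(v - 5).
Expand and collect terms: -3v² - 3v + 120 = 0.
By the quadratic formula, v = (3 ± √1449) / -6, so v ≈ -6.8443 or v ≈ 5.8443.
Neither value makes a denominator zero (v ≠ -5, v ≠ 5), so both are valid.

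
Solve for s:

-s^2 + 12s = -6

s = -0.4807 or s = 12.4807

Rearrange to standard form: -s^2 + 12s + 6 = 0.
Discriminant: (12)^2 - 4*(-1)*6 = 168.
Quadratic formula: s = (-12 +/- sqrt(168)) / (-2).
So s = 6 - sqrt(42) ~= -0.4807 or s = 6 + sqrt(42) ~= 12.4807.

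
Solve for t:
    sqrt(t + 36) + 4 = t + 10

t = 0

Isolate the radical: sqrt(t + 36) = t + 6.
Square both sides: t + 36 = (t + 6)^2.
Expand and rearrange: t^2 + 11t = 0.
Solving gives t = 0 or t = -11.
Check each candidate in the original equation:
  t = 0: sqrt(36) = 6, while t + 6 = 6 — valid.
  t = -11: sqrt(25) = 5, while t + 6 = -5 — extraneous.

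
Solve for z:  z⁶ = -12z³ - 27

Let u = z³. The equation becomes u² + 12u + 27 = 0.
Factor: (u + 3)(u + 9) = 0, so u = -3 or u = -9.
z³ = -3 gives z = -∛(3) ≈ -1.4422.
z³ = -9 gives z = -∛(9) ≈ -2.0801.

z = -2.0801 or z = -1.4422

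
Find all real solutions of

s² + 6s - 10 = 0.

Discriminant: (6)² − 4·1·(-10) = 76.
Quadratic formula: s = (-6 ± √76) / 2.
So s = -3 + √(19) ≈ 1.3589 or s = -√(19) - 3 ≈ -7.3589.

s = -7.3589 or s = 1.3589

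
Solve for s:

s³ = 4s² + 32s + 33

Rearrange: s³ - 4s² - 32s - 33 = 0.
Possible rational roots are divisors of -33. Testing s = -3 gives 0, so (s + 3) is a factor.
Divide: s³ - 4s² - 32s - 33 = (s + 3)(s² - 7s - 11).
Apply the quadratic formula to s² - 7s - 11 = 0: s = (7 ± √93)/2, i.e. s ≈ 8.3218 or s ≈ -1.3218.

s = -3 or s = -1.3218 or s = 8.3218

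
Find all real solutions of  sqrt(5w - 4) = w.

Square both sides: 5w - 4 = (w)^2.
Expand and rearrange: w^2 - 5w + 4 = 0.
Solving gives w = 4 or w = 1.
Check each candidate in the original equation:
  w = 4: sqrt(16) = 4, while w = 4 — valid.
  w = 1: sqrt(1) = 1, while w = 1 — valid.

w = 1 or w = 4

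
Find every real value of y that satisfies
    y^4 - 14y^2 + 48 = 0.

y = -2.8284 or y = -2.4495 or y = 2.4495 or y = 2.8284

Let u = y^2. The equation becomes u^2 - 14u + 48 = 0.
Factor: (u - 8)(u - 6) = 0, so u = 8 or u = 6.
y^2 = 8 gives y = +/-2*sqrt(2) ~= +/-2.8284.
y^2 = 6 gives y = +/-sqrt(6) ~= +/-2.4495.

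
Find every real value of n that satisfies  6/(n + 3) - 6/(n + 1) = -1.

Multiply both sides by (n + 3)(n + 1):
6(n + 1) - 6(n + 3) = -(n + 3)(n + 1).
Expand and collect terms: -n² - 4n + 9 = 0.
By the quadratic formula, n = (4 ± √52) / -2, so n ≈ -5.6056 or n ≈ 1.6056.
Neither value makes a denominator zero (n ≠ -3, n ≠ -1), so both are valid.

n = -5.6056 or n = 1.6056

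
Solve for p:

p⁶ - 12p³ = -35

p = 1.71 or p = 1.9129

Let u = p³. The equation becomes u² - 12u + 35 = 0.
Factor: (u - 5)(u - 7) = 0, so u = 5 or u = 7.
p³ = 5 gives p = ∛(5) ≈ 1.71.
p³ = 7 gives p = ∛(7) ≈ 1.9129.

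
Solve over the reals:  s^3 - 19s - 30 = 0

Possible rational roots are divisors of -30. Testing s = 5 gives 0, so (s - 5) is a factor.
Divide: s^3 - 19s - 30 = (s - 5)(s^2 + 5s + 6).
Factor the quadratic: s = -2 or s = -3.

s = -3 or s = -2 or s = 5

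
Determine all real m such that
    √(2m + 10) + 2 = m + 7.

Isolate the radical: √(2m + 10) = m + 5.
Square both sides: 2m + 10 = (m + 5)².
Expand and rearrange: m² + 8m + 15 = 0.
Solving gives m = -3 or m = -5.
Check each candidate in the original equation:
  m = -3: √(4) = 2, while m + 5 = 2 — valid.
  m = -5: √(0) = 0, while m + 5 = 0 — valid.

m = -5 or m = -3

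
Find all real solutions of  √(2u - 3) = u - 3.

Square both sides: 2u - 3 = (u - 3)².
Expand and rearrange: u² - 8u + 12 = 0.
Solving gives u = 6 or u = 2.
Check each candidate in the original equation:
  u = 6: √(9) = 3, while u - 3 = 3 — valid.
  u = 2: √(1) = 1, while u - 3 = -1 — extraneous.

u = 6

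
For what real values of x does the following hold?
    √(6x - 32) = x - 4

x = 6 or x = 8

Square both sides: 6x - 32 = (x - 4)².
Expand and rearrange: x² - 14x + 48 = 0.
Solving gives x = 8 or x = 6.
Check each candidate in the original equation:
  x = 8: √(16) = 4, while x - 4 = 4 — valid.
  x = 6: √(4) = 2, while x - 4 = 2 — valid.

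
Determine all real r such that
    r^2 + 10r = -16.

Bring every term to one side: r^2 + 10r + 16 = 0.
Factor: (r + 2)(r + 8) = 0.
So r = -2 or r = -8.

r = -8 or r = -2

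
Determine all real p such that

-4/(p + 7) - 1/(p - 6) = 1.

p = -11.2462 or p = 5.2462

Multiply both sides by (p + 7)(p - 6):
-4(p - 6) - (p + 7) = (p + 7)(p - 6).
Expand and collect terms: p² + 6p - 59 = 0.
By the quadratic formula, p = (-6 ± √272) / 2, so p ≈ 5.2462 or p ≈ -11.2462.
Neither value makes a denominator zero (p ≠ -7, p ≠ 6), so both are valid.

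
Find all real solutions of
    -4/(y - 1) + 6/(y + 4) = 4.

Multiply both sides by (y - 1)(y + 4):
-4(y + 4) + 6(y - 1) = 4(y - 1)(y + 4).
Expand and collect terms: 4y^2 + 10y + 6 = 0.
Factor or apply the quadratic formula: y = -1 or y = -1.5.
Neither value makes a denominator zero (y != 1, y != -4), so both are valid.

y = -1.5 or y = -1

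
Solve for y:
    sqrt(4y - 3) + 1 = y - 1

y = 7

Isolate the radical: sqrt(4y - 3) = y - 2.
Square both sides: 4y - 3 = (y - 2)^2.
Expand and rearrange: y^2 - 8y + 7 = 0.
Solving gives y = 7 or y = 1.
Check each candidate in the original equation:
  y = 7: sqrt(25) = 5, while y - 2 = 5 — valid.
  y = 1: sqrt(1) = 1, while y - 2 = -1 — extraneous.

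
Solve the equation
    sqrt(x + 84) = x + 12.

x = -3

Square both sides: x + 84 = (x + 12)^2.
Expand and rearrange: x^2 + 23x + 60 = 0.
Solving gives x = -3 or x = -20.
Check each candidate in the original equation:
  x = -3: sqrt(81) = 9, while x + 12 = 9 — valid.
  x = -20: sqrt(64) = 8, while x + 12 = -8 — extraneous.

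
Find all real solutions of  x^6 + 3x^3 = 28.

Let u = x^3. The equation becomes u^2 + 3u - 28 = 0.
Factor: (u - 4)(u + 7) = 0, so u = 4 or u = -7.
x^3 = 4 gives x = (4)^(1/3) ~= 1.5874.
x^3 = -7 gives x = -(7)^(1/3) ~= -1.9129.

x = -1.9129 or x = 1.5874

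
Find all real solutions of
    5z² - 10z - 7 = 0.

Discriminant: (-10)² − 4·5·(-7) = 240.
Quadratic formula: z = (10 ± √240) / 10.
So z = 1 + 2·√(15)/5 ≈ 2.5492 or z = 1 - 2·√(15)/5 ≈ -0.5492.

z = -0.5492 or z = 2.5492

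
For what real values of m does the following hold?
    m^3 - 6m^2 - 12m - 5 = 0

m = -1 or m = -0.6533 or m = 7.6533

Possible rational roots are divisors of -5. Testing m = -1 gives 0, so (m + 1) is a factor.
Divide: m^3 - 6m^2 - 12m - 5 = (m + 1)(m^2 - 7m - 5).
Apply the quadratic formula to m^2 - 7m - 5 = 0: m = (7 +/- sqrt(69))/2, i.e. m ~= 7.6533 or m ~= -0.6533.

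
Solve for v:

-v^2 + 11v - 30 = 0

Factor: -1(v - 5)(v - 6) = 0.
So v = 5 or v = 6.

v = 5 or v = 6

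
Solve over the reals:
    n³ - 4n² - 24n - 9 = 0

n = -3 or n = -0.4051 or n = 7.4051

Possible rational roots are divisors of -9. Testing n = -3 gives 0, so (n + 3) is a factor.
Divide: n³ - 4n² - 24n - 9 = (n + 3)(n² - 7n - 3).
Apply the quadratic formula to n² - 7n - 3 = 0: n = (7 ± √61)/2, i.e. n ≈ 7.4051 or n ≈ -0.4051.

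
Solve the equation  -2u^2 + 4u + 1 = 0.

Discriminant: (4)^2 - 4*(-2)*1 = 24.
Quadratic formula: u = (-4 +/- sqrt(24)) / (-4).
So u = 1 - sqrt(6)/2 ~= -0.2247 or u = 1 + sqrt(6)/2 ~= 2.2247.

u = -0.2247 or u = 2.2247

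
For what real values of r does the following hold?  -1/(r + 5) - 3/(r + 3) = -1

Multiply both sides by (r + 5)(r + 3):
-(r + 3) - 3(r + 5) = -(r + 5)(r + 3).
Expand and collect terms: -r^2 - 4r + 3 = 0.
By the quadratic formula, r = (4 +/- sqrt(28)) / -2, so r ~= -4.6458 or r ~= 0.6458.
Neither value makes a denominator zero (r != -5, r != -3), so both are valid.

r = -4.6458 or r = 0.6458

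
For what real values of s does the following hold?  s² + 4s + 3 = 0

s = -3 or s = -1

Factor: (s + 1)(s + 3) = 0.
So s = -1 or s = -3.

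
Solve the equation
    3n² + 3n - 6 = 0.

Factor: 3(n + 2)(n - 1) = 0.
So n = -2 or n = 1.

n = -2 or n = 1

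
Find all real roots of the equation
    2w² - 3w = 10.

Rearrange to standard form: 2w² - 3w - 10 = 0.
Discriminant: (-3)² − 4·2·(-10) = 89.
Quadratic formula: w = (3 ± √89) / 4.
So w = 3/4 + √(89)/4 ≈ 3.1085 or w = 3/4 - √(89)/4 ≈ -1.6085.

w = -1.6085 or w = 3.1085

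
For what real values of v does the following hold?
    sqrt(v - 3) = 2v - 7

v = 4

Square both sides: v - 3 = (2v - 7)^2.
Expand and rearrange: 4v^2 - 29v + 52 = 0.
Solving gives v = 4 or v = 3.25.
Check each candidate in the original equation:
  v = 4: sqrt(1) = 1, while 2v - 7 = 1 — valid.
  v = 3.25: sqrt(0.25) = 0.5, while 2v - 7 = -0.5 — extraneous.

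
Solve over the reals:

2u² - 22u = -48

Bring every term to one side: 2u² - 22u + 48 = 0.
Factor: 2(u - 3)(u - 8) = 0.
So u = 3 or u = 8.

u = 3 or u = 8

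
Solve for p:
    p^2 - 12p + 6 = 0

Discriminant: (-12)^2 - 4*1*6 = 120.
Quadratic formula: p = (12 +/- sqrt(120)) / 2.
So p = sqrt(30) + 6 ~= 11.4772 or p = 6 - sqrt(30) ~= 0.5228.

p = 0.5228 or p = 11.4772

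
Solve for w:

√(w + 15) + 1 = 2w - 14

Isolate the radical: √(w + 15) = 2w - 15.
Square both sides: w + 15 = (2w - 15)².
Expand and rearrange: 4w² - 61w + 210 = 0.
Solving gives w = 10 or w = 5.25.
Check each candidate in the original equation:
  w = 10: √(25) = 5, while 2w - 15 = 5 — valid.
  w = 5.25: √(20.25) = 4.5, while 2w - 15 = -4.5 — extraneous.

w = 10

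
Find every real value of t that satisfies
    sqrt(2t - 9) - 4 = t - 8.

t = 5

Isolate the radical: sqrt(2t - 9) = t - 4.
Square both sides: 2t - 9 = (t - 4)^2.
Expand and rearrange: t^2 - 10t + 25 = 0.
This gives the repeated root t = 5.
Check in the original equation:
  t = 5: sqrt(1) = 1, while t - 4 = 1 — valid.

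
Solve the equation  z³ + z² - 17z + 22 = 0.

z = -5.1401 or z = 2 or z = 2.1401

Possible rational roots are divisors of 22. Testing z = 2 gives 0, so (z - 2) is a factor.
Divide: z³ + z² - 17z + 22 = (z - 2)(z² + 3z - 11).
Apply the quadratic formula to z² + 3z - 11 = 0: z = (-3 ± √53)/2, i.e. z ≈ 2.1401 or z ≈ -5.1401.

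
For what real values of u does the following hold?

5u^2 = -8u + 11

u = -2.4852 or u = 0.8852

Rearrange to standard form: 5u^2 + 8u - 11 = 0.
Discriminant: (8)^2 - 4*5*(-11) = 284.
Quadratic formula: u = (-8 +/- sqrt(284)) / 10.
So u = -4/5 + sqrt(71)/5 ~= 0.8852 or u = -sqrt(71)/5 - 4/5 ~= -2.4852.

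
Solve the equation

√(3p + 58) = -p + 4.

Square both sides: 3p + 58 = (-p + 4)².
Expand and rearrange: p² - 11p - 42 = 0.
Solving gives p = 14 or p = -3.
Check each candidate in the original equation:
  p = 14: √(100) = 10, while -p + 4 = -10 — extraneous.
  p = -3: √(49) = 7, while -p + 4 = 7 — valid.

p = -3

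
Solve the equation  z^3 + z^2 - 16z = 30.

Rearrange: z^3 + z^2 - 16z - 30 = 0.
Possible rational roots are divisors of -30. Testing z = -3 gives 0, so (z + 3) is a factor.
Divide: z^3 + z^2 - 16z - 30 = (z + 3)(z^2 - 2z - 10).
Apply the quadratic formula to z^2 - 2z - 10 = 0: z = (2 +/- sqrt(44))/2, i.e. z ~= 4.3166 or z ~= -2.3166.

z = -3 or z = -2.3166 or z = 4.3166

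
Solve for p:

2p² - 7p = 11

Rearrange to standard form: 2p² - 7p - 11 = 0.
Discriminant: (-7)² − 4·2·(-11) = 137.
Quadratic formula: p = (7 ± √137) / 4.
So p = 7/4 + √(137)/4 ≈ 4.6762 or p = 7/4 - √(137)/4 ≈ -1.1762.

p = -1.1762 or p = 4.6762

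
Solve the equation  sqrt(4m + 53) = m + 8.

Square both sides: 4m + 53 = (m + 8)^2.
Expand and rearrange: m^2 + 12m + 11 = 0.
Solving gives m = -1 or m = -11.
Check each candidate in the original equation:
  m = -1: sqrt(49) = 7, while m + 8 = 7 — valid.
  m = -11: sqrt(9) = 3, while m + 8 = -3 — extraneous.

m = -1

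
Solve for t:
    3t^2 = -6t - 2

t = -1.5774 or t = -0.4226

Rearrange to standard form: 3t^2 + 6t + 2 = 0.
Discriminant: (6)^2 - 4*3*2 = 12.
Quadratic formula: t = (-6 +/- sqrt(12)) / 6.
So t = -1 + sqrt(3)/3 ~= -0.4226 or t = -1 - sqrt(3)/3 ~= -1.5774.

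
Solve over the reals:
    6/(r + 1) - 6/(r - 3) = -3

Multiply both sides by (r + 1)(r - 3):
6(r - 3) - 6(r + 1) = -3(r + 1)(r - 3).
Expand and collect terms: -3r^2 + 6r + 33 = 0.
By the quadratic formula, r = (-6 +/- sqrt(432)) / -6, so r ~= -2.4641 or r ~= 4.4641.
Neither value makes a denominator zero (r != -1, r != 3), so both are valid.

r = -2.4641 or r = 4.4641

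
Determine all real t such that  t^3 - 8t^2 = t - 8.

Rearrange: t^3 - 8t^2 - t + 8 = 0.
Possible rational roots are divisors of 8. Testing t = 1 gives 0, so (t - 1) is a factor.
Divide: t^3 - 8t^2 - t + 8 = (t - 1)(t^2 - 7t - 8).
Factor the quadratic: t = 8 or t = -1.

t = -1 or t = 1 or t = 8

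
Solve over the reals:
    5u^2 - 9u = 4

Rearrange to standard form: 5u^2 - 9u - 4 = 0.
Discriminant: (-9)^2 - 4*5*(-4) = 161.
Quadratic formula: u = (9 +/- sqrt(161)) / 10.
So u = 9/10 + sqrt(161)/10 ~= 2.1689 or u = 9/10 - sqrt(161)/10 ~= -0.3689.

u = -0.3689 or u = 2.1689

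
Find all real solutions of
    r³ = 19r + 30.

Rearrange: r³ - 19r - 30 = 0.
Possible rational roots are divisors of -30. Testing r = -3 gives 0, so (r + 3) is a factor.
Divide: r³ - 19r - 30 = (r + 3)(r² - 3r - 10).
Factor the quadratic: r = 5 or r = -2.

r = -3 or r = -2 or r = 5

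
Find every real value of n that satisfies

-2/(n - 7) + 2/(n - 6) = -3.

Multiply both sides by (n - 7)(n - 6):
-2(n - 6) + 2(n - 7) = -3(n - 7)(n - 6).
Expand and collect terms: -3n² + 39n - 124 = 0.
By the quadratic formula, n = (-39 ± √33) / -6, so n ≈ 5.5426 or n ≈ 7.4574.
Neither value makes a denominator zero (n ≠ 7, n ≠ 6), so both are valid.

n = 5.5426 or n = 7.4574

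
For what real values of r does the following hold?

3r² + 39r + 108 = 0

r = -9 or r = -4

Factor: 3(r + 9)(r + 4) = 0.
So r = -9 or r = -4.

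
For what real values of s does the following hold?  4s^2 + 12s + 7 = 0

Discriminant: (12)^2 - 4*4*7 = 32.
Quadratic formula: s = (-12 +/- sqrt(32)) / 8.
So s = -3/2 + sqrt(2)/2 ~= -0.7929 or s = -3/2 - sqrt(2)/2 ~= -2.2071.

s = -2.2071 or s = -0.7929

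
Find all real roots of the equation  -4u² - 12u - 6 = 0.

u = -2.366 or u = -0.634

Discriminant: (-12)² − 4·(-4)·(-6) = 48.
Quadratic formula: u = (12 ± √48) / (-8).
So u = -3/2 - √(3)/2 ≈ -2.366 or u = -3/2 + √(3)/2 ≈ -0.634.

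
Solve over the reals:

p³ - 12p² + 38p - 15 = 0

p = 0.4586 or p = 5 or p = 6.5414

Possible rational roots are divisors of -15. Testing p = 5 gives 0, so (p - 5) is a factor.
Divide: p³ - 12p² + 38p - 15 = (p - 5)(p² - 7p + 3).
Apply the quadratic formula to p² - 7p + 3 = 0: p = (7 ± √37)/2, i.e. p ≈ 6.5414 or p ≈ 0.4586.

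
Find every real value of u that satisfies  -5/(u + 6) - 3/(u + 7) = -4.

u = -6.7247 or u = -4.2753

Multiply both sides by (u + 6)(u + 7):
-5(u + 7) - 3(u + 6) = -4(u + 6)(u + 7).
Expand and collect terms: -4u² - 44u - 115 = 0.
By the quadratic formula, u = (44 ± √96) / -8, so u ≈ -6.7247 or u ≈ -4.2753.
Neither value makes a denominator zero (u ≠ -6, u ≠ -7), so both are valid.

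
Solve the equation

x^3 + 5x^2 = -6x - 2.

Rearrange: x^3 + 5x^2 + 6x + 2 = 0.
Possible rational roots are divisors of 2. Testing x = -1 gives 0, so (x + 1) is a factor.
Divide: x^3 + 5x^2 + 6x + 2 = (x + 1)(x^2 + 4x + 2).
Apply the quadratic formula to x^2 + 4x + 2 = 0: x = (-4 +/- sqrt(8))/2, i.e. x ~= -0.5858 or x ~= -3.4142.

x = -3.4142 or x = -1 or x = -0.5858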